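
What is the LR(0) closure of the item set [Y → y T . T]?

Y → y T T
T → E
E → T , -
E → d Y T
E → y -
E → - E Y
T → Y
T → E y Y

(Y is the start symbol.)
To compute CLOSURE, for each item [A → α.Bβ] where B is a non-terminal, add [B → .γ] for all productions B → γ; repeat for the newly added items until nothing changes.

Start with: [Y → y T . T]
  [Y → y T . T] has the dot before T: add [T → . E], [T → . Y], [T → . E y Y]
  [T → . E] has the dot before E: add [E → . T , -], [E → . d Y T], [E → . y -], [E → . - E Y]
  [T → . Y] has the dot before Y: add [Y → . y T T]
No further items can be added.

CLOSURE = { [E → . - E Y], [E → . T , -], [E → . d Y T], [E → . y -], [T → . E y Y], [T → . E], [T → . Y], [Y → . y T T], [Y → y T . T] }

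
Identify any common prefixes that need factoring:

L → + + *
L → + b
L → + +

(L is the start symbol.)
Left-factoring is needed when two productions for the same non-terminal
share a common prefix on the right-hand side.

Productions for L:
  L → + + *
  L → + b
  L → + +

Found common prefix '+' in productions for L

Answer: Yes, L has productions with common prefix '+'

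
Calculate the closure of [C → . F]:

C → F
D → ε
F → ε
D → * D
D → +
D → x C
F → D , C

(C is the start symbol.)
To compute CLOSURE, for each item [A → α.Bβ] where B is a non-terminal, add [B → .γ] for all productions B → γ; repeat for the newly added items until nothing changes.

Start with: [C → . F]
  [C → . F] has the dot before F: add [F → .], [F → . D , C]
  [F → . D , C] has the dot before D: add [D → .], [D → . * D], [D → . +], [D → . x C]
No further items can be added.

CLOSURE = { [C → . F], [D → . * D], [D → . +], [D → . x C], [D → .], [F → . D , C], [F → .] }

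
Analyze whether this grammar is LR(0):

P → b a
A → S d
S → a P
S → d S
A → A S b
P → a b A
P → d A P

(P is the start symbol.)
A grammar is LR(0) if no state in the canonical LR(0) collection has:
  - both a shift item (dot before a terminal) and a complete item (shift-reduce conflict), or
  - two or more complete items (reduce-reduce conflict; the accept item [P' → P .] counts as a complete item here).

Augment with P' → P and build the canonical LR(0) collection (I0 = CLOSURE({[P' → . P]}), then GOTO on every symbol after a dot until no new states appear). It has 23 states:
  I0: { [P → . a b A], [P → . b a], [P → . d A P], [P' → . P] }  — shift
  I1: { [P' → P .] }  — accept
  I2: { [P → a . b A] }  — shift
  I3: { [P → b . a] }  — shift
  I4: { [A → . A S b], [A → . S d], [P → d . A P], [S → . a P], [S → . d S] }  — shift
  I5: { [A → A . S b], [P → . a b A], [P → . b a], [P → . d A P], [P → d A . P], [S → . a P], [S → . d S] }  — shift
  I6: { [A → S . d] }  — shift
  I7: { [P → . a b A], [P → . b a], [P → . d A P], [S → a . P] }  — shift
  I8: { [S → . a P], [S → . d S], [S → d . S] }  — shift
  I9: { [S → d S .] }  — reduce
  I10: { [S → a P .] }  — reduce
  I11: { [A → S d .] }  — reduce
  I12: { [P → d A P .] }  — reduce
  I13: { [A → A S . b] }  — shift
  I14: { [P → . a b A], [P → . b a], [P → . d A P], [P → a . b A], [S → a . P] }  — shift
  I15: { [A → . A S b], [A → . S d], [P → d . A P], [S → . a P], [S → . d S], [S → d . S] }  — shift
  I16: { [A → S . d], [S → d S .] }  — shift, reduce
  I17: { [A → . A S b], [A → . S d], [P → a b . A], [P → b . a], [S → . a P], [S → . d S] }  — shift
  I18: { [A → A . S b], [P → a b A .], [S → . a P], [S → . d S] }  — shift, reduce
  I19: { [P → . a b A], [P → . b a], [P → . d A P], [P → b a .], [S → a . P] }  — shift, reduce
  I20: { [A → A S b .] }  — reduce
  I21: { [P → b a .] }  — reduce
  I22: { [A → . A S b], [A → . S d], [P → a b . A], [S → . a P], [S → . d S] }  — shift

Conflict in state I16:
  Shift-reduce conflict between [S → d S .] and [A → S . d]
So the grammar is NOT LR(0).

Answer: No. Shift-reduce conflict between [S → d S .] and [A → S . d]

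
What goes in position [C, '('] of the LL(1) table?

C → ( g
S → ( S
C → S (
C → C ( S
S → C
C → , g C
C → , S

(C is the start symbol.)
C → ( g, C → S (, C → C ( S

To find M[C, '('], we find productions for C where '(' is in the predict set (PREDICT(N → α) = (FIRST(α) \ {ε}) ∪ (FOLLOW(N) if α ⇒* ε)).

Relevant sets:
  FIRST(S) = { '(', ',' }
  FIRST(C) = { '(', ',' }

C → ( g: PREDICT = { '(' }
  '(' is in predict set, so this production goes in M[C, '(']
C → S (: PREDICT = { '(', ',' }
  '(' is in predict set, so this production goes in M[C, '(']
C → C ( S: PREDICT = { '(', ',' }
  '(' is in predict set, so this production goes in M[C, '(']
C → , g C: PREDICT = { ',' }
C → , S: PREDICT = { ',' }

M[C, '('] = C → ( g, C → S (, C → C ( S  (a multiply-defined cell — the grammar is not LL(1))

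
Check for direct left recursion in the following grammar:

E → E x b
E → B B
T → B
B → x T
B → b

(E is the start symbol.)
E → E x b: LEFT RECURSIVE (starts with E)
E → B B: starts with B
T → B: starts with B
B → x T: starts with x
B → b: starts with b

The grammar has direct left recursion on: E.

Answer: Yes, E is left-recursive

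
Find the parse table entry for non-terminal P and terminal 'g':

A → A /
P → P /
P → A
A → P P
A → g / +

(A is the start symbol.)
To find M[P, 'g'], we find productions for P where 'g' is in the predict set (PREDICT(N → α) = (FIRST(α) \ {ε}) ∪ (FOLLOW(N) if α ⇒* ε)).

Relevant sets:
  FIRST(P) = { 'g' }
  FIRST(A) = { 'g' }

P → P /: PREDICT = { 'g' }
  'g' is in predict set, so this production goes in M[P, 'g']
P → A: PREDICT = { 'g' }
  'g' is in predict set, so this production goes in M[P, 'g']

M[P, 'g'] = P → P /, P → A  (a multiply-defined cell — the grammar is not LL(1))

Answer: P → P /, P → A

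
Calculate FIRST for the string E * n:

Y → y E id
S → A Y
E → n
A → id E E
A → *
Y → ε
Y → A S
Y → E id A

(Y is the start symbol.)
FIRST sets of the non-terminals involved (from the grammar, by fixed-point iteration):
  FIRST(E) = { 'n' }

To compute FIRST(E * n), process the symbols left to right:
Symbol E is a non-terminal. Add FIRST(E) \ {ε} = { 'n' }
E is not nullable (ε ∉ FIRST(E)), so stop here.
FIRST(E * n) = { 'n' }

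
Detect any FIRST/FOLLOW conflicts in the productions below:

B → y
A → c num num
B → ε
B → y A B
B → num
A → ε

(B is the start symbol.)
No FIRST/FOLLOW conflicts.

A FIRST/FOLLOW conflict occurs when a non-terminal N has a nullable alternative N → β (β ⇒* ε) and another alternative N → α with FIRST(α) ∩ FOLLOW(N) ≠ ∅: on such a lookahead the parser cannot decide between expanding α and letting N vanish via β.

Nullable non-terminals: A, B.

A: nullable alternative(s) A → ε; FOLLOW(A) = { $, 'num', 'y' }
  A → c num num: FIRST \ {ε} = { 'c' } — disjoint from FOLLOW(A)
  A → ε: FIRST \ {ε} = { } — this is the only nullable alternative, skip

B: nullable alternative(s) B → ε; FOLLOW(B) = { $ }
  B → y: FIRST \ {ε} = { 'y' } — disjoint from FOLLOW(B)
  B → ε: FIRST \ {ε} = { } — this is the only nullable alternative, skip
  B → y A B: FIRST \ {ε} = { 'y' } — disjoint from FOLLOW(B)
  B → num: FIRST \ {ε} = { 'num' } — disjoint from FOLLOW(B)

No FIRST/FOLLOW conflicts found.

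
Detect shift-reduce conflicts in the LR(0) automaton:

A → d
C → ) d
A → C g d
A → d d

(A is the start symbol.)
Yes — I4: [A → d .] vs [A → d . d]

Augment with A' → A and build the canonical LR(0) collection (I0 = CLOSURE({[A' → . A]}), then GOTO on every symbol after a dot until no new states appear). It has 9 states:
  I0: { [A → . C g d], [A → . d d], [A → . d], [A' → . A], [C → . ) d] }  — shift
  I1: { [C → ) . d] }  — shift
  I2: { [A' → A .] }  — accept
  I3: { [A → C . g d] }  — shift
  I4: { [A → d . d], [A → d .] }  — shift, reduce
  I5: { [A → d d .] }  — reduce
  I6: { [A → C g . d] }  — shift
  I7: { [A → C g d .] }  — reduce
  I8: { [C → ) d .] }  — reduce

I4 contains reduce item [A → d .] and shift item [A → d . d] — shift-reduce conflict.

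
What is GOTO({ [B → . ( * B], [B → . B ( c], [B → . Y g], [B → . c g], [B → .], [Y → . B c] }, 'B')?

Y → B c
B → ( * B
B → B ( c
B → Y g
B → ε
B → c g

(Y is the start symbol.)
GOTO(I, 'B') = CLOSURE({ [A → αX.β] : [A → α.Xβ] ∈ I, X = 'B' })

Items with dot before 'B', with the dot advanced:
  [B → . B ( c] → [B → B . ( c]
  [Y → . B c] → [Y → B . c]
Closure adds nothing (no advanced item has the dot before a non-terminal).

GOTO = { [B → B . ( c], [Y → B . c] }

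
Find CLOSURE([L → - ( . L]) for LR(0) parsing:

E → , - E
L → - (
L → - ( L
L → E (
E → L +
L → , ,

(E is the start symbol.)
{ [E → . , - E], [E → . L +], [L → - ( . L], [L → . , ,], [L → . - ( L], [L → . - (], [L → . E (] }

To compute CLOSURE, for each item [A → α.Bβ] where B is a non-terminal, add [B → .γ] for all productions B → γ; repeat for the newly added items until nothing changes.

Start with: [L → - ( . L]
  [L → - ( . L] has the dot before L: add [L → . - (], [L → . - ( L], [L → . E (], [L → . , ,]
  [L → . E (] has the dot before E: add [E → . , - E], [E → . L +]
No further items can be added.

CLOSURE = { [E → . , - E], [E → . L +], [L → - ( . L], [L → . , ,], [L → . - ( L], [L → . - (], [L → . E (] }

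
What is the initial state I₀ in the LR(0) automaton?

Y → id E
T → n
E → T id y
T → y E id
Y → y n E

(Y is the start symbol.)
First, augment the grammar with Y' → Y
I₀ = CLOSURE({ [Y' → . Y] }):
  [Y' → . Y] has the dot before Y: add [Y → . id E], [Y → . y n E]
No further items can be added.

I₀ = { [Y → . id E], [Y → . y n E], [Y' → . Y] }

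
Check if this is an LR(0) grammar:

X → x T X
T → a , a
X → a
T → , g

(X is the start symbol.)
Yes, the grammar is LR(0)

A grammar is LR(0) if no state in the canonical LR(0) collection has:
  - both a shift item (dot before a terminal) and a complete item (shift-reduce conflict), or
  - two or more complete items (reduce-reduce conflict; the accept item [X' → X .] counts as a complete item here).

Augment with X' → X and build the canonical LR(0) collection (I0 = CLOSURE({[X' → . X]}), then GOTO on every symbol after a dot until no new states appear). It has 11 states:
  I0: { [X → . a], [X → . x T X], [X' → . X] }  — shift
  I1: { [X' → X .] }  — accept
  I2: { [X → a .] }  — reduce
  I3: { [T → . , g], [T → . a , a], [X → x . T X] }  — shift
  I4: { [T → , . g] }  — shift
  I5: { [X → . a], [X → . x T X], [X → x T . X] }  — shift
  I6: { [T → a . , a] }  — shift
  I7: { [T → a , . a] }  — shift
  I8: { [T → a , a .] }  — reduce
  I9: { [X → x T X .] }  — reduce
  I10: { [T → , g .] }  — reduce

Every state is either a pure shift/goto state or contains exactly one complete item and nothing to shift — no conflicts. The grammar is LR(0).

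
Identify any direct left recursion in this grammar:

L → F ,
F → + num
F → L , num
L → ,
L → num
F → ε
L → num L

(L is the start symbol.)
Direct left recursion occurs when N → N α for some non-terminal N (the right-hand side begins with the left-hand side itself).

L → F ,: starts with F
F → + num: starts with '+'
F → L , num: starts with L
L → ,: starts with ','
L → num: starts with num
F → ε: starts with ε
L → num L: starts with num

No direct left recursion found.

Answer: No direct left recursion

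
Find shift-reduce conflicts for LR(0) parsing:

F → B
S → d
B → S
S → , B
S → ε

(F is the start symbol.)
A shift-reduce conflict occurs when an LR(0) state has both:
  - a complete (reduce) item [A → α .] (dot at the end), and
  - a shift item [B → β . c γ] (dot before a terminal).

Augment with F' → F and build the canonical LR(0) collection (I0 = CLOSURE({[F' → . F]}), then GOTO on every symbol after a dot until no new states appear). It has 7 states:
  I0: { [B → . S], [F → . B], [F' → . F], [S → . , B], [S → . d], [S → .] }  — shift, reduce
  I1: { [B → . S], [S → , . B], [S → . , B], [S → . d], [S → .] }  — shift, reduce
  I2: { [F → B .] }  — reduce
  I3: { [F' → F .] }  — accept
  I4: { [B → S .] }  — reduce
  I5: { [S → d .] }  — reduce
  I6: { [S → , B .] }  — reduce

I0 contains reduce item [S → .] and shift items [S → . , B], [S → . d] — shift-reduce conflict.
I1 contains reduce item [S → .] and shift items [S → . , B], [S → . d] — shift-reduce conflict.

Answer: Yes — I0: [S → .] vs [S → . , B]; I1: [S → .] vs [S → . , B]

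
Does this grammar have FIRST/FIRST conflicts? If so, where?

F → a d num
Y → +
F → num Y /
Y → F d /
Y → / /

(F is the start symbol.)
FIRST sets of the non-terminals at (or reachable through a nullable prefix from) the front of some alternative:
  FIRST(F) = { 'a', 'num' }

Productions for F:
  F → a d num: FIRST = { 'a' }
  F → num Y /: FIRST = { 'num' }
Productions for Y:
  Y → +: FIRST = { '+' }
  Y → F d /: FIRST = { 'a', 'num' }
  Y → / /: FIRST = { '/' }

All alternatives of each non-terminal have pairwise disjoint FIRST sets.

Answer: No FIRST/FIRST conflicts.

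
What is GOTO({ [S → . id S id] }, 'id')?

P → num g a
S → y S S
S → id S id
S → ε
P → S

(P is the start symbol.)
GOTO(I, 'id') = CLOSURE({ [A → αX.β] : [A → α.Xβ] ∈ I, X = 'id' })

Items with dot before 'id', with the dot advanced:
  [S → . id S id] → [S → id . S id]
Closure of the advanced items:
  [S → id . S id] has the dot before S: add [S → . y S S], [S → . id S id], [S → .]

GOTO = { [S → . id S id], [S → . y S S], [S → .], [S → id . S id] }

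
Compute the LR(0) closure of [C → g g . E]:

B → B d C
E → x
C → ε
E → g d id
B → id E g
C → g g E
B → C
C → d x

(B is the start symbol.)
Start with: [C → g g . E]
  [C → g g . E] has the dot before E: add [E → . x], [E → . g d id]
No further items can be added.

CLOSURE = { [C → g g . E], [E → . g d id], [E → . x] }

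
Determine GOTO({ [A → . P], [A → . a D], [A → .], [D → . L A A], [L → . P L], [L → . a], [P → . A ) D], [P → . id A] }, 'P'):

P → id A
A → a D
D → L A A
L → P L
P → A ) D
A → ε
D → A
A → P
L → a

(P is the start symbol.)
GOTO(I, 'P') = CLOSURE({ [A → αX.β] : [A → α.Xβ] ∈ I, X = 'P' })

Items with dot before 'P', with the dot advanced:
  [A → . P] → [A → P .]
  [L → . P L] → [L → P . L]
Closure of the advanced items:
  [L → P . L] has the dot before L: add [L → . P L], [L → . a]
  [L → . P L] has the dot before P: add [P → . id A], [P → . A ) D]
  [P → . A ) D] has the dot before A: add [A → . a D], [A → .], [A → . P]

GOTO = { [A → . P], [A → . a D], [A → .], [A → P .], [L → . P L], [L → . a], [L → P . L], [P → . A ) D], [P → . id A] }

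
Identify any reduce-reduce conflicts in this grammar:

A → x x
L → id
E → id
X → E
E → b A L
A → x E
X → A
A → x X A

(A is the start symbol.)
Augment with A' → A and build the canonical LR(0) collection (I0 = CLOSURE({[A' → . A]}), then GOTO on every symbol after a dot until no new states appear). It has 13 states:
  I0: { [A → . x E], [A → . x X A], [A → . x x], [A' → . A] }  — shift
  I1: { [A' → A .] }  — accept
  I2: { [A → . x E], [A → . x X A], [A → . x x], [A → x . E], [A → x . X A], [A → x . x], [E → . b A L], [E → . id], [X → . A], [X → . E] }  — shift
  I3: { [X → A .] }  — reduce
  I4: { [A → x E .], [X → E .] }  — 2 reduces
  I5: { [A → . x E], [A → . x X A], [A → . x x], [A → x X . A] }  — shift
  I6: { [A → . x E], [A → . x X A], [A → . x x], [E → b . A L] }  — shift
  I7: { [E → id .] }  — reduce
  I8: { [A → . x E], [A → . x X A], [A → . x x], [A → x . E], [A → x . X A], [A → x . x], [A → x x .], [E → . b A L], [E → . id], [X → . A], [X → . E] }  — shift, reduce
  I9: { [E → b A . L], [L → . id] }  — shift
  I10: { [E → b A L .] }  — reduce
  I11: { [L → id .] }  — reduce
  I12: { [A → x X A .] }  — reduce

I4 contains complete items [A → x E .], [X → E .] — reduce-reduce conflict.

Answer: Yes — I4: [A → x E .] vs [X → E .]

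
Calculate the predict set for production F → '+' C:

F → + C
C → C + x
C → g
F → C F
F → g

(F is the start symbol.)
{ '+' }

PREDICT(F → '+' C) = (FIRST(RHS) \ {ε}) ∪ (FOLLOW(F) if ε ∈ FIRST(RHS), i.e. RHS ⇒* ε)
FIRST('+' C) = { '+' }
ε ∉ FIRST('+' C), so FOLLOW(F) is not added.
PREDICT(F → '+' C) = { '+' }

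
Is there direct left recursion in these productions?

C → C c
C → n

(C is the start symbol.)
Yes, C is left-recursive

C → C c: LEFT RECURSIVE (starts with C)
C → n: starts with n

The grammar has direct left recursion on: C.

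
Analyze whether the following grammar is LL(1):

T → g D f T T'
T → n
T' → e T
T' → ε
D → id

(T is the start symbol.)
No. Predict set conflict for T': { 'e' }

Relevant sets:
  FOLLOW(T') = { $, 'e' }

For T:
  PREDICT(T → g D f T T') = { 'g' }
  PREDICT(T → n) = { 'n' }
For T':
  PREDICT(T' → e T) = { 'e' }
  PREDICT(T' → ε) = { $, 'e' }
D has a single production, so nothing to check there.

Conflict found: Predict set conflict for T': { 'e' }
The grammar is NOT LL(1).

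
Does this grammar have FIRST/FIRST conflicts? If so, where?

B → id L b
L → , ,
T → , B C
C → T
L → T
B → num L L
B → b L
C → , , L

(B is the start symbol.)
Yes. L → ',' ',' / L → T on { ',' }; C → T / C → ',' ',' L on { ',' }

A FIRST/FIRST conflict occurs when two productions N → α and N → β for the same non-terminal have FIRST(α) ∩ FIRST(β) ≠ ∅ (with ε ∈ FIRST of a nullable right-hand side, so two nullable alternatives also conflict).

FIRST sets of the non-terminals at (or reachable through a nullable prefix from) the front of some alternative:
  FIRST(T) = { ',' }

Productions for B:
  B → id L b: FIRST = { 'id' }
  B → num L L: FIRST = { 'num' }
  B → b L: FIRST = { 'b' }
Productions for L:
  L → , ,: FIRST = { ',' }
  L → T: FIRST = { ',' }
Productions for C:
  C → T: FIRST = { ',' }
  C → , , L: FIRST = { ',' }
T has only one production, so no FIRST/FIRST conflict is possible there.

Conflict for L: L → , , and L → T
  Overlap: { ',' }
Conflict for C: C → T and C → , , L
  Overlap: { ',' }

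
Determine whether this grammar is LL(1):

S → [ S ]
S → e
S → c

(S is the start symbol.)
A grammar is LL(1) if for each non-terminal N with multiple productions, the predict sets of those productions are pairwise disjoint, where PREDICT(N → α) = (FIRST(α) \ {ε}) ∪ (FOLLOW(N) if α ⇒* ε).

For S:
  PREDICT(S → '[' S ']') = { '[' }
  PREDICT(S → e) = { 'e' }
  PREDICT(S → c) = { 'c' }

All predict sets are disjoint. The grammar IS LL(1).

Answer: Yes, the grammar is LL(1).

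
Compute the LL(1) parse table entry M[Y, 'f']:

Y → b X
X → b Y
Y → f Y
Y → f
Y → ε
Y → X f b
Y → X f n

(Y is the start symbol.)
To find M[Y, 'f'], we find productions for Y where 'f' is in the predict set (PREDICT(N → α) = (FIRST(α) \ {ε}) ∪ (FOLLOW(N) if α ⇒* ε)).

Relevant sets:
  FIRST(X) = { 'b' }
  FOLLOW(Y) = { $, 'f' }

Y → b X: PREDICT = { 'b' }
Y → f Y: PREDICT = { 'f' }
  'f' is in predict set, so this production goes in M[Y, 'f']
Y → f: PREDICT = { 'f' }
  'f' is in predict set, so this production goes in M[Y, 'f']
Y → ε: PREDICT = { $, 'f' }
  'f' is in predict set, so this production goes in M[Y, 'f']
Y → X f b: PREDICT = { 'b' }
Y → X f n: PREDICT = { 'b' }

M[Y, 'f'] = Y → f Y, Y → f, Y → ε  (a multiply-defined cell — the grammar is not LL(1))

Answer: Y → f Y, Y → f, Y → ε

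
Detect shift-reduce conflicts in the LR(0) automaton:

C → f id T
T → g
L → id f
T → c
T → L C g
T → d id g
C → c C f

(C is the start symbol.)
No shift-reduce conflicts

Augment with C' → C and build the canonical LR(0) collection (I0 = CLOSURE({[C' → . C]}), then GOTO on every symbol after a dot until no new states appear). It has 18 states:
  I0: { [C → . c C f], [C → . f id T], [C' → . C] }  — shift
  I1: { [C' → C .] }  — accept
  I2: { [C → . c C f], [C → . f id T], [C → c . C f] }  — shift
  I3: { [C → f . id T] }  — shift
  I4: { [C → f id . T], [L → . id f], [T → . L C g], [T → . c], [T → . d id g], [T → . g] }  — shift
  I5: { [C → . c C f], [C → . f id T], [T → L . C g] }  — shift
  I6: { [C → f id T .] }  — reduce
  I7: { [T → c .] }  — reduce
  I8: { [T → d . id g] }  — shift
  I9: { [T → g .] }  — reduce
  I10: { [L → id . f] }  — shift
  I11: { [L → id f .] }  — reduce
  I12: { [T → d id . g] }  — shift
  I13: { [T → d id g .] }  — reduce
  I14: { [T → L C . g] }  — shift
  I15: { [T → L C g .] }  — reduce
  I16: { [C → c C . f] }  — shift
  I17: { [C → c C f .] }  — reduce

No state contains both a complete item and a shift item.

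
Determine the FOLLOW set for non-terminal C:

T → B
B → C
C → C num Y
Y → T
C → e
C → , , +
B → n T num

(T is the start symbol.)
{ $, 'num' }

In B → C: C is at the end, add FOLLOW(B)
In C → C num Y: C is followed by num Y, add FIRST(num Y) \ {ε} = { 'num' }

The FOLLOW sets referred to above (computed the same way, to a fixed point):
  FOLLOW(B) = { $, 'num' }

Taking the union: FOLLOW(C) = { $, 'num' }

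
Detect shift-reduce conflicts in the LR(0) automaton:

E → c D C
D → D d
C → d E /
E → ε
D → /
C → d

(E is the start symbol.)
Yes — I0: [E → .] vs [E → . c D C]; I6: [C → d .] vs [E → . c D C]

A shift-reduce conflict occurs when an LR(0) state has both:
  - a complete (reduce) item [A → α .] (dot at the end), and
  - a shift item [B → β . c γ] (dot before a terminal).

Augment with E' → E and build the canonical LR(0) collection (I0 = CLOSURE({[E' → . E]}), then GOTO on every symbol after a dot until no new states appear). It has 9 states:
  I0: { [E → . c D C], [E → .], [E' → . E] }  — shift, reduce
  I1: { [E' → E .] }  — accept
  I2: { [D → . /], [D → . D d], [E → c . D C] }  — shift
  I3: { [D → / .] }  — reduce
  I4: { [C → . d E /], [C → . d], [D → D . d], [E → c D . C] }  — shift
  I5: { [E → c D C .] }  — reduce
  I6: { [C → d . E /], [C → d .], [D → D d .], [E → . c D C], [E → .] }  — shift, 3 reduces
  I7: { [C → d E . /] }  — shift
  I8: { [C → d E / .] }  — reduce

I0 contains reduce item [E → .] and shift item [E → . c D C] — shift-reduce conflict.
I6 contains reduce items [C → d .], [D → D d .], [E → .] and shift item [E → . c D C] — shift-reduce conflict.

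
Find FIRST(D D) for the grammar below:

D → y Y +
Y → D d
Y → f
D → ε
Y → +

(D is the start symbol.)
{ 'y', ε }

FIRST sets of the non-terminals involved (from the grammar, by fixed-point iteration):
  FIRST(D) = { 'y', ε }

To compute FIRST(D D), process the symbols left to right:
Symbol D is a non-terminal. Add FIRST(D) \ {ε} = { 'y' }
D is nullable (ε ∈ FIRST(D)), continue to the next symbol.
Symbol D is a non-terminal. Add FIRST(D) \ {ε} = { 'y' }
D is nullable (ε ∈ FIRST(D)), continue to the next symbol.
All symbols are nullable, so ε is in the result.
FIRST(D D) = { 'y', ε }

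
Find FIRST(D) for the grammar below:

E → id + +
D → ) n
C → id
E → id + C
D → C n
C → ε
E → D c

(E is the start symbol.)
{ ')', 'id', 'n' }

FIRST sets of the other non-terminals involved (by the same procedure, iterated to a fixed point):
  FIRST(C) = { 'id', ε }

From D → ) n:
  - ')' is a terminal: add ')' and stop
From D → C n:
  - C is a non-terminal: add FIRST(C) \ {ε} = { 'id' }
    C is nullable, so continue to the next symbol
  - n is a terminal: add 'n' and stop

Collecting: FIRST(D) = { ')', 'id', 'n' }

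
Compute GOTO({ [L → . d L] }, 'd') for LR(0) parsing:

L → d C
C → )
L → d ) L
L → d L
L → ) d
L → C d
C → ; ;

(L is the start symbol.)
GOTO(I, 'd') = CLOSURE({ [A → αX.β] : [A → α.Xβ] ∈ I, X = 'd' })

Items with dot before 'd', with the dot advanced:
  [L → . d L] → [L → d . L]
Closure of the advanced items:
  [L → d . L] has the dot before L: add [L → . d C], [L → . d ) L], [L → . d L], [L → . ) d], [L → . C d]
  [L → . C d] has the dot before C: add [C → . )], [C → . ; ;]

GOTO = { [C → . )], [C → . ; ;], [L → . ) d], [L → . C d], [L → . d ) L], [L → . d C], [L → . d L], [L → d . L] }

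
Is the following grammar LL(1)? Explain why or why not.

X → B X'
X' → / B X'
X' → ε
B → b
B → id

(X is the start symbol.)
Yes, the grammar is LL(1).

Relevant sets:
  FOLLOW(X') = { $ }

For X':
  PREDICT(X' → '/' B X') = { '/' }
  PREDICT(X' → ε) = { $ }
For B:
  PREDICT(B → b) = { 'b' }
  PREDICT(B → id) = { 'id' }
X has a single production, so nothing to check there.

All predict sets are disjoint. The grammar IS LL(1).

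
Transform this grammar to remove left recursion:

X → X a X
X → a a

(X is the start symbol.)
X → a a X'
X' → a X X'
X' → ε

X is directly left-recursive. The standard transformation for
  A → A α₁ | ... | A α_m | β₁ | ... | β_n
is
  A  → β₁ A' | ... | β_n A'
  A' → α₁ A' | ... | α_m A' | ε

X → a a becomes X → a a X'
X → X a X becomes X' → a X X'
Add X' → ε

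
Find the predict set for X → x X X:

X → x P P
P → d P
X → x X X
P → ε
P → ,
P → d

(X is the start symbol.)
PREDICT(X → x X X) = (FIRST(RHS) \ {ε}) ∪ (FOLLOW(X) if ε ∈ FIRST(RHS), i.e. RHS ⇒* ε)
FIRST(x X X) = { 'x' }
ε ∉ FIRST(x X X), so FOLLOW(X) is not added.
PREDICT(X → x X X) = { 'x' }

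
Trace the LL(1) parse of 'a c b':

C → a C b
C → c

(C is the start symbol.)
Stack is shown with the top on the left.

Stack    Input    Action
------------------------
C $      a c b $  output C → a C b
a C b $  a c b $  match 'a'
C b $    c b $    output C → c
c b $    c b $    match 'c'
b $      b $      match 'b'
$        $        accept

The string is accepted.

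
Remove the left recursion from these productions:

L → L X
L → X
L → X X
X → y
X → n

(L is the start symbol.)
L is directly left-recursive. The standard transformation for
  A → A α₁ | ... | A α_m | β₁ | ... | β_n
is
  A  → β₁ A' | ... | β_n A'
  A' → α₁ A' | ... | α_m A' | ε

L → X becomes L → X L'
L → X X becomes L → X X L'
L → L X becomes L' → X L'
Add L' → ε

Productions for other non-terminals are unchanged:
  X → y
  X → n

Resulting grammar:
L → X L'
L → X X L'
L' → X L'
L' → ε
X → y
X → n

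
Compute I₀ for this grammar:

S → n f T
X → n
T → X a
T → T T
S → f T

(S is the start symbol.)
{ [S → . f T], [S → . n f T], [S' → . S] }

First, augment the grammar with S' → S
I₀ = CLOSURE({ [S' → . S] }):
  [S' → . S] has the dot before S: add [S → . n f T], [S → . f T]
No further items can be added.

I₀ = { [S → . f T], [S → . n f T], [S' → . S] }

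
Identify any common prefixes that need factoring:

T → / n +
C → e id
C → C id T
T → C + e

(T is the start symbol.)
No, left-factoring is not needed

Left-factoring is needed when two productions for the same non-terminal
share a common prefix on the right-hand side.

Productions for T:
  T → / n +
  T → C + e
Productions for C:
  C → e id
  C → C id T

No common prefixes found.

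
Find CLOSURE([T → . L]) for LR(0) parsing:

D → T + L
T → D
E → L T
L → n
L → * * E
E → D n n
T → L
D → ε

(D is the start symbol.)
To compute CLOSURE, for each item [A → α.Bβ] where B is a non-terminal, add [B → .γ] for all productions B → γ; repeat for the newly added items until nothing changes.

Start with: [T → . L]
  [T → . L] has the dot before L: add [L → . n], [L → . * * E]
No further items can be added.

CLOSURE = { [L → . * * E], [L → . n], [T → . L] }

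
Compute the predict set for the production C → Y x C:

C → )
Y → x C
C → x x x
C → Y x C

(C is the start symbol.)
PREDICT(C → Y x C) = (FIRST(RHS) \ {ε}) ∪ (FOLLOW(C) if ε ∈ FIRST(RHS), i.e. RHS ⇒* ε)
FIRST(Y) = { 'x' }
FIRST(Y x C) = { 'x' }
ε ∉ FIRST(Y x C), so FOLLOW(C) is not added.
PREDICT(C → Y x C) = { 'x' }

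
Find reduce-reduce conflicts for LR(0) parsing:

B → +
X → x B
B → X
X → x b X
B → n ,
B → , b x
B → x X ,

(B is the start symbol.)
A reduce-reduce conflict occurs when an LR(0) state has two complete items [A → α .] and [B → β .] — both call for a reduction, and with no lookahead the parser cannot choose between them.

Augment with B' → B and build the canonical LR(0) collection (I0 = CLOSURE({[B' → . B]}), then GOTO on every symbol after a dot until no new states appear). It has 16 states:
  I0: { [B → . +], [B → . , b x], [B → . X], [B → . n ,], [B → . x X ,], [B' → . B], [X → . x B], [X → . x b X] }  — shift
  I1: { [B → + .] }  — reduce
  I2: { [B → , . b x] }  — shift
  I3: { [B' → B .] }  — accept
  I4: { [B → X .] }  — reduce
  I5: { [B → n . ,] }  — shift
  I6: { [B → . +], [B → . , b x], [B → . X], [B → . n ,], [B → . x X ,], [B → x . X ,], [X → . x B], [X → . x b X], [X → x . B], [X → x . b X] }  — shift
  I7: { [X → x B .] }  — reduce
  I8: { [B → X .], [B → x X . ,] }  — shift, reduce
  I9: { [X → . x B], [X → . x b X], [X → x b . X] }  — shift
  I10: { [X → x b X .] }  — reduce
  I11: { [B → . +], [B → . , b x], [B → . X], [B → . n ,], [B → . x X ,], [X → . x B], [X → . x b X], [X → x . B], [X → x . b X] }  — shift
  I12: { [B → x X , .] }  — reduce
  I13: { [B → n , .] }  — reduce
  I14: { [B → , b . x] }  — shift
  I15: { [B → , b x .] }  — reduce

No state contains more than one complete item.

Answer: No reduce-reduce conflicts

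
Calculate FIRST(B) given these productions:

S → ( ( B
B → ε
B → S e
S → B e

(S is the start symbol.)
{ '(', 'e', ε }

To compute FIRST(B), examine every production with B on the left-hand side, reading each right-hand side left to right until a non-nullable symbol is reached.

FIRST sets of the other non-terminals involved (by the same procedure, iterated to a fixed point):
  FIRST(S) = { '(', 'e' }

From B → ε:
  - ε-production, so ε ∈ FIRST(B)
From B → S e:
  - S is a non-terminal: add FIRST(S) \ {ε} = { '(', 'e' }
    S is not nullable, so stop

Collecting: FIRST(B) = { '(', 'e', ε }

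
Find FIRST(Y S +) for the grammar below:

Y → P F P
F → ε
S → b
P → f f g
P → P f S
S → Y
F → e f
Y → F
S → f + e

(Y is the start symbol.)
{ '+', 'b', 'e', 'f' }

FIRST sets of the non-terminals involved (from the grammar, by fixed-point iteration):
  FIRST(Y) = { 'e', 'f', ε }
  FIRST(S) = { 'b', 'e', 'f', ε }

To compute FIRST(Y S +), process the symbols left to right:
Symbol Y is a non-terminal. Add FIRST(Y) \ {ε} = { 'e', 'f' }
Y is nullable (ε ∈ FIRST(Y)), continue to the next symbol.
Symbol S is a non-terminal. Add FIRST(S) \ {ε} = { 'b', 'e', 'f' }
S is nullable (ε ∈ FIRST(S)), continue to the next symbol.
Symbol + is a terminal. Add '+' and stop.
FIRST(Y S +) = { '+', 'b', 'e', 'f' }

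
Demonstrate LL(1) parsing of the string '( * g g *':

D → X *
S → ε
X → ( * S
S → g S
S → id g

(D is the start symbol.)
LL(1) parsing maintains a stack (initially the start symbol over $) and the input. At each step: if the stack top is a terminal, match it against the current input token; if it is a non-terminal N, replace it with the RHS of M[N, lookahead] (the unique production whose predict set contains the lookahead).

Stack is shown with the top on the left.

Stack      Input        Action
------------------------------
D $        ( * g g * $  output D → X *
X * $      ( * g g * $  output X → ( * S
( * S * $  ( * g g * $  match '('
* S * $    * g g * $    match '*'
S * $      g g * $      output S → g S
g S * $    g g * $      match 'g'
S * $      g * $        output S → g S
g S * $    g * $        match 'g'
S * $      * $          output S → ε
* $        * $          match '*'
$          $            accept

The string is accepted.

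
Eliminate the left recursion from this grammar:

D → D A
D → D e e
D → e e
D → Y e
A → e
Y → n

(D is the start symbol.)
D → e e D'
D → Y e D'
D' → A D'
D' → e e D'
D' → ε
A → e
Y → n

D is directly left-recursive. The standard transformation for
  A → A α₁ | ... | A α_m | β₁ | ... | β_n
is
  A  → β₁ A' | ... | β_n A'
  A' → α₁ A' | ... | α_m A' | ε

D → e e becomes D → e e D'
D → Y e becomes D → Y e D'
D → D A becomes D' → A D'
D → D e e becomes D' → e e D'
Add D' → ε

Productions for other non-terminals are unchanged:
  A → e
  Y → n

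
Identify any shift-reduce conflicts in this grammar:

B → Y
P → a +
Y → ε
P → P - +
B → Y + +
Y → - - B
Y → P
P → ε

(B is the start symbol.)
Yes — I0: [P → .] vs [P → . a +]; I3: [Y → P .] vs [P → P . - +]; I4: [B → Y .] vs [B → Y . + +]; I11: [P → .] vs [P → . a +]

Augment with B' → B and build the canonical LR(0) collection (I0 = CLOSURE({[B' → . B]}), then GOTO on every symbol after a dot until no new states appear). It has 13 states:
  I0: { [B → . Y + +], [B → . Y], [B' → . B], [P → . P - +], [P → . a +], [P → .], [Y → . - - B], [Y → . P], [Y → .] }  — shift, 2 reduces
  I1: { [Y → - . - B] }  — shift
  I2: { [B' → B .] }  — accept
  I3: { [P → P . - +], [Y → P .] }  — shift, reduce
  I4: { [B → Y . + +], [B → Y .] }  — shift, reduce
  I5: { [P → a . +] }  — shift
  I6: { [P → a + .] }  — reduce
  I7: { [B → Y + . +] }  — shift
  I8: { [B → Y + + .] }  — reduce
  I9: { [P → P - . +] }  — shift
  I10: { [P → P - + .] }  — reduce
  I11: { [B → . Y + +], [B → . Y], [P → . P - +], [P → . a +], [P → .], [Y → - - . B], [Y → . - - B], [Y → . P], [Y → .] }  — shift, 2 reduces
  I12: { [Y → - - B .] }  — reduce

I0 contains reduce items [P → .], [Y → .] and shift items [P → . a +], [Y → . - - B] — shift-reduce conflict.
I3 contains reduce item [Y → P .] and shift item [P → P . - +] — shift-reduce conflict.
I4 contains reduce item [B → Y .] and shift item [B → Y . + +] — shift-reduce conflict.
I11 contains reduce items [P → .], [Y → .] and shift items [P → . a +], [Y → . - - B] — shift-reduce conflict.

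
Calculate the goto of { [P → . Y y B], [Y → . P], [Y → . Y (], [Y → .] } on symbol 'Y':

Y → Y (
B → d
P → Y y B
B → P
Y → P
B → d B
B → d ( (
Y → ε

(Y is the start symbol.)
GOTO(I, 'Y') = CLOSURE({ [A → αX.β] : [A → α.Xβ] ∈ I, X = 'Y' })

Items with dot before 'Y', with the dot advanced:
  [P → . Y y B] → [P → Y . y B]
  [Y → . Y (] → [Y → Y . (]
Closure adds nothing (no advanced item has the dot before a non-terminal).

GOTO = { [P → Y . y B], [Y → Y . (] }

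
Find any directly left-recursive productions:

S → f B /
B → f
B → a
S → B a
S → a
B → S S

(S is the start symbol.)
No direct left recursion

Direct left recursion occurs when N → N α for some non-terminal N (the right-hand side begins with the left-hand side itself).

S → f B /: starts with f
B → f: starts with f
B → a: starts with a
S → B a: starts with B
S → a: starts with a
B → S S: starts with S

No direct left recursion found.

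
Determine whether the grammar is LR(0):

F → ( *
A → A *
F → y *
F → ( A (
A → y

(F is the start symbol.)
A grammar is LR(0) if no state in the canonical LR(0) collection has:
  - both a shift item (dot before a terminal) and a complete item (shift-reduce conflict), or
  - two or more complete items (reduce-reduce conflict; the accept item [F' → F .] counts as a complete item here).

Augment with F' → F and build the canonical LR(0) collection (I0 = CLOSURE({[F' → . F]}), then GOTO on every symbol after a dot until no new states appear). It has 10 states:
  I0: { [F → . ( *], [F → . ( A (], [F → . y *], [F' → . F] }  — shift
  I1: { [A → . A *], [A → . y], [F → ( . *], [F → ( . A (] }  — shift
  I2: { [F' → F .] }  — accept
  I3: { [F → y . *] }  — shift
  I4: { [F → y * .] }  — reduce
  I5: { [F → ( * .] }  — reduce
  I6: { [A → A . *], [F → ( A . (] }  — shift
  I7: { [A → y .] }  — reduce
  I8: { [F → ( A ( .] }  — reduce
  I9: { [A → A * .] }  — reduce

Every state is either a pure shift/goto state or contains exactly one complete item and nothing to shift — no conflicts. The grammar is LR(0).

Answer: Yes, the grammar is LR(0)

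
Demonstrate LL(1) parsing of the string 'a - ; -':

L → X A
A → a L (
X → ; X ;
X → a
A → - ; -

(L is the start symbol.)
Stack is shown with the top on the left.

Stack    Input      Action
--------------------------
L $      a - ; - $  output L → X A
X A $    a - ; - $  output X → a
a A $    a - ; - $  match 'a'
A $      - ; - $    output A → - ; -
- ; - $  - ; - $    match '-'
; - $    ; - $      match ';'
- $      - $        match '-'
$        $          accept

The string is accepted.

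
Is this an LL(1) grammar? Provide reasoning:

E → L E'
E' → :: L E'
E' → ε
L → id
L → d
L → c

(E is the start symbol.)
Yes, the grammar is LL(1).

A grammar is LL(1) if for each non-terminal N with multiple productions, the predict sets of those productions are pairwise disjoint, where PREDICT(N → α) = (FIRST(α) \ {ε}) ∪ (FOLLOW(N) if α ⇒* ε).

Relevant sets:
  FOLLOW(E') = { $ }

For E':
  PREDICT(E' → :: L E') = { '::' }
  PREDICT(E' → ε) = { $ }
For L:
  PREDICT(L → id) = { 'id' }
  PREDICT(L → d) = { 'd' }
  PREDICT(L → c) = { 'c' }
E has a single production, so nothing to check there.

All predict sets are disjoint. The grammar IS LL(1).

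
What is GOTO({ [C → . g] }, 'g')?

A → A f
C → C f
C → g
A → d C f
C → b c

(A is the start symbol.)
GOTO(I, 'g') = CLOSURE({ [A → αX.β] : [A → α.Xβ] ∈ I, X = 'g' })

Items with dot before 'g', with the dot advanced:
  [C → . g] → [C → g .]
Closure adds nothing (no advanced item has the dot before a non-terminal).

GOTO = { [C → g .] }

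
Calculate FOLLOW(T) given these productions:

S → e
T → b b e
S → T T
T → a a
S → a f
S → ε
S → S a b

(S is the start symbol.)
To compute FOLLOW(T), find every occurrence of T on a right-hand side N → α T β: add FIRST(β) \ {ε}, and if β is empty or nullable also add FOLLOW(N). Iterate to a fixed point.

In S → T T: T is followed by T, add FIRST(T) \ {ε} = { 'a', 'b' }
In S → T T: T is at the end, add FOLLOW(S)

The FOLLOW sets referred to above (computed the same way, to a fixed point):
  FOLLOW(S) = { $, 'a' }

Taking the union: FOLLOW(T) = { $, 'a', 'b' }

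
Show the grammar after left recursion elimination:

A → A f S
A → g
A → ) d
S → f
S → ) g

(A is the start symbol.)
A → g A'
A → ) d A'
A' → f S A'
A' → ε
S → f
S → ) g

A is directly left-recursive. The standard transformation for
  A → A α₁ | ... | A α_m | β₁ | ... | β_n
is
  A  → β₁ A' | ... | β_n A'
  A' → α₁ A' | ... | α_m A' | ε

A → g becomes A → g A'
A → ) d becomes A → ) d A'
A → A f S becomes A' → f S A'
Add A' → ε

Productions for other non-terminals are unchanged:
  S → f
  S → ) g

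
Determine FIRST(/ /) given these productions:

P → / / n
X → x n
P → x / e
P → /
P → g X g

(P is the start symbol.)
To compute FIRST(/ /), process the symbols left to right:
Symbol / is a terminal. Add '/' and stop.
FIRST(/ /) = { '/' }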